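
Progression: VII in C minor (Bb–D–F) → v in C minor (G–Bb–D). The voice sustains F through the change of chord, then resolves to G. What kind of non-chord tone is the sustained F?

F is a retardation.

The harmony at that moment is G minor triad (G, Bb, D); F is not a chord tone.
It is held over (the same pitch as the preceding F) and left by step up to G.
Held over from the previous chord and resolving up by step — a retardation.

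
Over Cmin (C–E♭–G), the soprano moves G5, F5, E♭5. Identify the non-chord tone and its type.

F5 is a passing tone.

The harmony at that moment is C minor triad (C, E♭, G); F5 is not a chord tone.
It is approached by step down from G5 and left by step down to E♭5.
Step in, step out in the same direction — a passing tone.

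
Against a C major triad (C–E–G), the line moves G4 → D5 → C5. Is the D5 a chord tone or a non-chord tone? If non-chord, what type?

The harmony at that moment is C major triad (C, E, G); D5 is not a chord tone.
It is approached by leap up from G4 and left by step down to C5.
Leap in, step out — an appoggiatura.

Non-chord tone — an appoggiatura.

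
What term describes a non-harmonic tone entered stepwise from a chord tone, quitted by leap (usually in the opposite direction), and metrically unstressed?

Escape tone.

Approach: by step. Departure: by leap. Metric position: weak.
Step in, leap out, from a weak position — an escape tone (échappée). (It is the mirror image of the appoggiatura, which leaps in and steps out on a strong beat.)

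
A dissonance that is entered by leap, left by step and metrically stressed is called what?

Approach: by leap. Departure: by step. Metric position: strong.
Leap in, step out, in a metrically strong position — an appoggiatura. (It is the mirror image of the escape tone, which steps in and leaps out from a weak position.)

Appoggiatura.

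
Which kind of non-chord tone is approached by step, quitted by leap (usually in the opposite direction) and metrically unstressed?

Escape tone.

Approach: by step. Departure: by leap. Metric position: weak.
Step in, leap out, from a weak position — an escape tone (échappée). (It is the mirror image of the appoggiatura, which leaps in and steps out on a strong beat.)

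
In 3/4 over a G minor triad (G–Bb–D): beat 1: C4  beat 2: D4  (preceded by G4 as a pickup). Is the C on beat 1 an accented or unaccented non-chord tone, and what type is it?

Accented appoggiatura.

The harmony at that moment is G minor triad (G, Bb, D); C4 is not a chord tone.
It is approached by leap down from G4 and left by step up to D4.
Leap in, step out — an appoggiatura.
It falls on the downbeat, so it is accented.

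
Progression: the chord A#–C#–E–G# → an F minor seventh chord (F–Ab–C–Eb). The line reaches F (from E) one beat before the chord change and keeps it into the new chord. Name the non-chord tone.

F is an anticipation.

The harmony at that moment is A# half-diminished seventh chord (A#, C#, E, G#); F is not a chord tone.
It is approached by step up from E and then sustained as the same pitch into the next harmony.
Arriving early and becoming a chord tone when the harmony changes — an anticipation.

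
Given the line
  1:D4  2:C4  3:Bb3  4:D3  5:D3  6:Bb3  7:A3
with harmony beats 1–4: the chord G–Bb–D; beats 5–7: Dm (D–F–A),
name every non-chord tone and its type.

The harmony at that moment is G minor triad (G, Bb, D); C4 is not a chord tone.
It is approached by step down from D4 and left by step down to Bb3.
Step in, step out in the same direction — a passing tone.
The harmony at that moment is D minor triad (D, F, A); Bb3 is not a chord tone.
It is approached by leap up from D3 and left by step down to A3.
Leap in, step out — an appoggiatura.

C4 (beat 2) — passing tone; Bb3 (beat 6) — appoggiatura.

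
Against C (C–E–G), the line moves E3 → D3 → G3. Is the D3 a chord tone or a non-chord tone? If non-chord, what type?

The harmony at that moment is C major triad (C, E, G); D3 is not a chord tone.
It is approached by step down from E3 and left by leap up to G3.
Step in, leap out — an escape tone.

Non-chord tone — an escape tone.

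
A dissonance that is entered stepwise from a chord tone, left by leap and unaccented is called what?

Escape tone.

Approach: by step. Departure: by leap. Metric position: weak.
Step in, leap out, from a weak position — an escape tone (échappée). (It is the mirror image of the appoggiatura, which leaps in and steps out on a strong beat.)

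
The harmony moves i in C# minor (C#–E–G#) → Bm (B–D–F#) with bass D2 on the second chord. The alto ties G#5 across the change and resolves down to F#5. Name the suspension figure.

At the second chord the bass is D2. The suspended G#5 lies a fourth above the bass; after resolving down by step to F#5, the interval above the bass becomes a third.
Suspension figures are named by those two intervals: 4–3.

4–3 suspension.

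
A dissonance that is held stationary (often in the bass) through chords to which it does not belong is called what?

Approach: none. Departure: none — a single pitch is sustained while the chords change around it, passing through harmonies that do not contain it.
No melodic motion at all; the dissonance is created entirely by the moving harmonies against the stationary note — a pedal tone (pedal point).

Pedal tone.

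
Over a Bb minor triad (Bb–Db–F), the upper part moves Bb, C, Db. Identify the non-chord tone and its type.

The harmony at that moment is Bb minor triad (Bb, Db, F); C is not a chord tone.
It is approached by step up from Bb and left by step up to Db.
Step in, step out in the same direction — a passing tone.

C is a passing tone.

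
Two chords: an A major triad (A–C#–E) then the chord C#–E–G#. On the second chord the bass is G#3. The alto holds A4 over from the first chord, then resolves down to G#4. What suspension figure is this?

9–8 suspension.

At the second chord the bass is G#3. The suspended A4 lies a ninth above the bass; after resolving down by step to G#4, the interval above the bass becomes an octave.
Suspension figures are named by those two intervals: 9–8.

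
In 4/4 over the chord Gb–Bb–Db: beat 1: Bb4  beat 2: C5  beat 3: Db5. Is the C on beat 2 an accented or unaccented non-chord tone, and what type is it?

The harmony at that moment is Gb major triad (Gb, Bb, Db); C5 is not a chord tone.
It is approached by step up from Bb4 and left by step up to Db5.
Step in, step out in the same direction — a passing tone.
It falls on a weak beat, so it is unaccented.

Unaccented passing tone.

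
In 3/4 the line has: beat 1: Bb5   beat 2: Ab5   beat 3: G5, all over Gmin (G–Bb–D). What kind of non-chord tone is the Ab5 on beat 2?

The harmony at that moment is G minor triad (G, Bb, D); Ab5 is not a chord tone.
It is approached by step down from Bb5 and left by step down to G5.
Step in, step out in the same direction — a passing tone.

Passing tone.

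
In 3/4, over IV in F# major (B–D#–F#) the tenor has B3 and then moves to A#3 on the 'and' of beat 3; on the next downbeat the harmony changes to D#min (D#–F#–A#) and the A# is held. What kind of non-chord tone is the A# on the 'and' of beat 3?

The harmony at that moment is B major triad (B, D#, F#); A#3 is not a chord tone.
It is approached by step down from B3 and then sustained as the same pitch into the next harmony.
Arriving early and becoming a chord tone when the harmony changes — an anticipation.

Anticipation.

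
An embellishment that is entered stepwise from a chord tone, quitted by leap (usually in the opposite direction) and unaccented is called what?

Approach: by step. Departure: by leap. Metric position: weak.
Step in, leap out, from a weak position — an escape tone (échappée). (It is the mirror image of the appoggiatura, which leaps in and steps out on a strong beat.)

Escape tone.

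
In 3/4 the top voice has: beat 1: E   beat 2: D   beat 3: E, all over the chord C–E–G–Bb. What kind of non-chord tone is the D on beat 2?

The harmony at that moment is C dominant seventh chord (C, E, G, Bb); D is not a chord tone.
It is approached by step down from E and left by step up to E.
Step away and step back to the same note — a neighbor tone (lower neighbor).

Lower neighbor tone.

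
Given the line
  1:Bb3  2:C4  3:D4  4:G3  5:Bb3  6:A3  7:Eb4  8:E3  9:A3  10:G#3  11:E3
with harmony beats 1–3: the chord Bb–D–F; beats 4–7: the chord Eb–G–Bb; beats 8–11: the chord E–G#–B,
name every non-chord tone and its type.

C4 (beat 2) — passing tone; A3 (beat 6) — escape tone; A3 (beat 9) — appoggiatura.

The harmony at that moment is Bb major triad (Bb, D, F); C4 is not a chord tone.
It is approached by step up from Bb3 and left by step up to D4.
Step in, step out in the same direction — a passing tone.
The harmony at that moment is Eb major triad (Eb, G, Bb); A3 is not a chord tone.
It is approached by step down from Bb3 and left by leap up to Eb4.
Step in, leap out — an escape tone.
The harmony at that moment is E major triad (E, G#, B); A3 is not a chord tone.
It is approached by leap up from E3 and left by step down to G#3.
Leap in, step out — an appoggiatura.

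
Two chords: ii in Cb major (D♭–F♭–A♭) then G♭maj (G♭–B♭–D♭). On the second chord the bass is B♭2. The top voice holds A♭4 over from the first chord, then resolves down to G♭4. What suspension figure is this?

7–6 suspension.

At the second chord the bass is B♭2. The suspended A♭4 lies a seventh above the bass; after resolving down by step to G♭4, the interval above the bass becomes a sixth.
Suspension figures are named by those two intervals: 7–6.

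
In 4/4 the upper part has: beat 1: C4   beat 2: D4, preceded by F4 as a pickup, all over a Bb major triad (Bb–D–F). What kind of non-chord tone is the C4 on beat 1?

Appoggiatura.

The harmony at that moment is Bb major triad (Bb, D, F); C4 is not a chord tone.
It is approached by leap down from F4 and left by step up to D4.
Leap in, step out, metrically accented — an appoggiatura.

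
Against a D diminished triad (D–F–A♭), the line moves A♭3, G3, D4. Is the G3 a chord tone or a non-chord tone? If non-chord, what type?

Non-chord tone — an escape tone.

The harmony at that moment is D diminished triad (D, F, A♭); G3 is not a chord tone.
It is approached by step down from A♭3 and left by leap up to D4.
Step in, leap out — an escape tone.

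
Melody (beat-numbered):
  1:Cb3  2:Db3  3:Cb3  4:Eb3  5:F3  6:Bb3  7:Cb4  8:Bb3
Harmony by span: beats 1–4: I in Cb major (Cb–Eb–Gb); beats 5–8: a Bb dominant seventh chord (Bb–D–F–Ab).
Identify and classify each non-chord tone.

The harmony at that moment is Cb major triad (Cb, Eb, Gb); Db3 is not a chord tone.
It is approached by step up from Cb3 and left by step down to Cb3.
Step away and step back to the same note — a neighbor tone (upper neighbor).
The harmony at that moment is Bb dominant seventh chord (Bb, D, F, Ab); Cb4 is not a chord tone.
It is approached by step up from Bb3 and left by step down to Bb3.
Step away and step back to the same note — a neighbor tone (upper neighbor).

Db3 (beat 2) — neighbor tone; Cb4 (beat 7) — neighbor tone.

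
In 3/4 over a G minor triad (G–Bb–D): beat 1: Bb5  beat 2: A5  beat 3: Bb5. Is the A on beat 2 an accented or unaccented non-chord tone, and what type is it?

Unaccented neighbor tone.

The harmony at that moment is G minor triad (G, Bb, D); A5 is not a chord tone.
It is approached by step down from Bb5 and left by step up to Bb5.
Step away and step back to the same note — a neighbor tone (lower neighbor).
It falls on a weak beat, so it is unaccented.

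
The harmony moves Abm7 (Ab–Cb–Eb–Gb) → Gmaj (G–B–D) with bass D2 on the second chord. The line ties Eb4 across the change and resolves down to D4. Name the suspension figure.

At the second chord the bass is D2. The suspended Eb4 lies a ninth above the bass; after resolving down by step to D4, the interval above the bass becomes an octave.
Suspension figures are named by those two intervals: 9–8.

9–8 suspension.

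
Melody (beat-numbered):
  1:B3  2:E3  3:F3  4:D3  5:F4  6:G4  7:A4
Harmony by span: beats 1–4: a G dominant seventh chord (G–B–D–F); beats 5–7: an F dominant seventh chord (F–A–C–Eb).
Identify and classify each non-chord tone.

The harmony at that moment is G dominant seventh chord (G, B, D, F); E3 is not a chord tone.
It is approached by leap down from B3 and left by step up to F3.
Leap in, step out — an appoggiatura.
The harmony at that moment is F dominant seventh chord (F, A, C, Eb); G4 is not a chord tone.
It is approached by step up from F4 and left by step up to A4.
Step in, step out in the same direction — a passing tone.

E3 (beat 2) — appoggiatura; G4 (beat 6) — passing tone.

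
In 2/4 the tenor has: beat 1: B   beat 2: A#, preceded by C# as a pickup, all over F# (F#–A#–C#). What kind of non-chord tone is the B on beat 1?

The harmony at that moment is F# major triad (F#, A#, C#); B is not a chord tone.
It is approached by step down from C# and left by step down to A#.
Step in, step out in the same direction — a passing tone.

Passing tone.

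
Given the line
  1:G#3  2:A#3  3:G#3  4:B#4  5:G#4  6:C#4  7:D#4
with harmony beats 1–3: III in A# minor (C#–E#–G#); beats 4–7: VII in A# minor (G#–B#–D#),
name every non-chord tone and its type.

A#3 (beat 2) — neighbor tone; C#4 (beat 6) — appoggiatura.

The harmony at that moment is C# major triad (C#, E#, G#); A#3 is not a chord tone.
It is approached by step up from G#3 and left by step down to G#3.
Step away and step back to the same note — a neighbor tone (upper neighbor).
The harmony at that moment is G# major triad (G#, B#, D#); C#4 is not a chord tone.
It is approached by leap down from G#4 and left by step up to D#4.
Leap in, step out — an appoggiatura.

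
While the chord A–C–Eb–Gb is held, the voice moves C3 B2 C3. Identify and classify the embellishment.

B2 is a neighbor tone.

The harmony at that moment is A diminished seventh chord (A, C, Eb, Gb); B2 is not a chord tone.
It is approached by step down from C3 and left by step up to C3.
Step away and step back to the same note — a neighbor tone (lower neighbor).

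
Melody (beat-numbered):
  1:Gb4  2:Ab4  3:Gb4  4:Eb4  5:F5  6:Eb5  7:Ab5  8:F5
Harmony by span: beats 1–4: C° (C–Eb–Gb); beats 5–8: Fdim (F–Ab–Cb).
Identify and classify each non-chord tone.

Ab4 (beat 2) — neighbor tone; Eb5 (beat 6) — escape tone.

The harmony at that moment is C diminished triad (C, Eb, Gb); Ab4 is not a chord tone.
It is approached by step up from Gb4 and left by step down to Gb4.
Step away and step back to the same note — a neighbor tone (upper neighbor).
The harmony at that moment is F diminished triad (F, Ab, Cb); Eb5 is not a chord tone.
It is approached by step down from F5 and left by leap up to Ab5.
Step in, leap out — an escape tone.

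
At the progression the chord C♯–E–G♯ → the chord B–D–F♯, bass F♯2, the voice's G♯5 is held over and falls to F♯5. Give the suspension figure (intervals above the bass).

At the second chord the bass is F♯2. The suspended G♯5 lies a ninth above the bass; after resolving down by step to F♯5, the interval above the bass becomes an octave.
Suspension figures are named by those two intervals: 9–8.

9–8 suspension.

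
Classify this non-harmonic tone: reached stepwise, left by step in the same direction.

Approach: by step. Departure: by step, continuing in the same direction.
Stepwise on both sides with no change of direction means the note fills in the space between two different chord tones — a passing tone. (Had it turned back to its starting note it would be a neighbor tone instead.)

Passing tone.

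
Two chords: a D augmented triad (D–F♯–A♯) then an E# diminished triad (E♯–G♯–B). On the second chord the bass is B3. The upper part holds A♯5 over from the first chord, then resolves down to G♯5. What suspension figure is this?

At the second chord the bass is B3. The suspended A♯5 lies a seventh above the bass; after resolving down by step to G♯5, the interval above the bass becomes a sixth.
Suspension figures are named by those two intervals: 7–6.

7–6 suspension.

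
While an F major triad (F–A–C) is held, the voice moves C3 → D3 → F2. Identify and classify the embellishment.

The harmony at that moment is F major triad (F, A, C); D3 is not a chord tone.
It is approached by step up from C3 and left by leap down to F2.
Step in, leap out — an escape tone.

D3 is an escape tone.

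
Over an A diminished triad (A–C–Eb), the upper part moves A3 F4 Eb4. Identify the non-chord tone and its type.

The harmony at that moment is A diminished triad (A, C, Eb); F4 is not a chord tone.
It is approached by leap up from A3 and left by step down to Eb4.
Leap in, step out — an appoggiatura.

F4 is an appoggiatura.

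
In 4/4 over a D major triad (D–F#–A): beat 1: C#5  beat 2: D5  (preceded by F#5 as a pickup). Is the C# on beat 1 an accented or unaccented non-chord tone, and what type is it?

The harmony at that moment is D major triad (D, F#, A); C#5 is not a chord tone.
It is approached by leap down from F#5 and left by step up to D5.
Leap in, step out — an appoggiatura.
It falls on the downbeat, so it is accented.

Accented appoggiatura.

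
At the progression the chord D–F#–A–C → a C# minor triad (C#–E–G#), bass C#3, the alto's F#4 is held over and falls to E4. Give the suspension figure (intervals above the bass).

At the second chord the bass is C#3. The suspended F#4 lies a fourth above the bass; after resolving down by step to E4, the interval above the bass becomes a third.
Suspension figures are named by those two intervals: 4–3.

4–3 suspension.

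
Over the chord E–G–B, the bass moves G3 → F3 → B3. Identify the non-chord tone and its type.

F3 is an escape tone.

The harmony at that moment is E minor triad (E, G, B); F3 is not a chord tone.
It is approached by step down from G3 and left by leap up to B3.
Step in, leap out — an escape tone.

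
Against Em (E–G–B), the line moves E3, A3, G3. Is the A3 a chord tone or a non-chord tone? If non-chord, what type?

Non-chord tone — an appoggiatura.

The harmony at that moment is E minor triad (E, G, B); A3 is not a chord tone.
It is approached by leap up from E3 and left by step down to G3.
Leap in, step out — an appoggiatura.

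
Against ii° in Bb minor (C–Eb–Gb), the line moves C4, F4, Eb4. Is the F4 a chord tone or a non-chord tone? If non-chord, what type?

The harmony at that moment is C diminished triad (C, Eb, Gb); F4 is not a chord tone.
It is approached by leap up from C4 and left by step down to Eb4.
Leap in, step out — an appoggiatura.

Non-chord tone — an appoggiatura.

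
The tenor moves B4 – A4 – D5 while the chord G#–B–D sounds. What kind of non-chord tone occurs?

The harmony at that moment is G# diminished triad (G#, B, D); A4 is not a chord tone.
It is approached by step down from B4 and left by leap up to D5.
Step in, leap out — an escape tone.

A4 is an escape tone.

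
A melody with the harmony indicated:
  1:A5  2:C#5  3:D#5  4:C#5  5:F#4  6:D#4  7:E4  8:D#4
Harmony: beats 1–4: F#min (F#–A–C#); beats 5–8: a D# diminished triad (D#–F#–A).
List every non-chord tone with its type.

D#5 (beat 3) — neighbor tone; E4 (beat 7) — neighbor tone.

The harmony at that moment is F# minor triad (F#, A, C#); D#5 is not a chord tone.
It is approached by step up from C#5 and left by step down to C#5.
Step away and step back to the same note — a neighbor tone (upper neighbor).
The harmony at that moment is D# diminished triad (D#, F#, A); E4 is not a chord tone.
It is approached by step up from D#4 and left by step down to D#4.
Step away and step back to the same note — a neighbor tone (upper neighbor).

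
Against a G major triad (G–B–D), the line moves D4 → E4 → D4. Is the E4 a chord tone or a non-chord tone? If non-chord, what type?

The harmony at that moment is G major triad (G, B, D); E4 is not a chord tone.
It is approached by step up from D4 and left by step down to D4.
Step away and step back to the same note — a neighbor tone (upper neighbor).

Non-chord tone — a neighbor tone.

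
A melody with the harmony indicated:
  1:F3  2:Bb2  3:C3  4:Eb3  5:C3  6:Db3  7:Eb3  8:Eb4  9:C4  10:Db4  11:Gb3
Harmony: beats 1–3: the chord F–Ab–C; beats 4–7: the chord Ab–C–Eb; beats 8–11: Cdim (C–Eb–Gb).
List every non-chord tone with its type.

The harmony at that moment is F minor triad (F, Ab, C); Bb2 is not a chord tone.
It is approached by leap down from F3 and left by step up to C3.
Leap in, step out — an appoggiatura.
The harmony at that moment is Ab major triad (Ab, C, Eb); Db3 is not a chord tone.
It is approached by step up from C3 and left by step up to Eb3.
Step in, step out in the same direction — a passing tone.
The harmony at that moment is C diminished triad (C, Eb, Gb); Db4 is not a chord tone.
It is approached by step up from C4 and left by leap down to Gb3.
Step in, leap out — an escape tone.

Bb2 (beat 2) — appoggiatura; Db3 (beat 6) — passing tone; Db4 (beat 10) — escape tone.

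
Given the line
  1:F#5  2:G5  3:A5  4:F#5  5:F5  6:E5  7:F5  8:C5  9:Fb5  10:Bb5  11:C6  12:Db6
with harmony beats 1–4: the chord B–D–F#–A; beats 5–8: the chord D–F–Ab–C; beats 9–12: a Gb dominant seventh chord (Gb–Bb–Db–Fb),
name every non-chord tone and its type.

G5 (beat 2) — passing tone; E5 (beat 6) — neighbor tone; C6 (beat 11) — passing tone.

The harmony at that moment is B minor seventh chord (B, D, F#, A); G5 is not a chord tone.
It is approached by step up from F#5 and left by step up to A5.
Step in, step out in the same direction — a passing tone.
The harmony at that moment is D half-diminished seventh chord (D, F, Ab, C); E5 is not a chord tone.
It is approached by step down from F5 and left by step up to F5.
Step away and step back to the same note — a neighbor tone (lower neighbor).
The harmony at that moment is Gb dominant seventh chord (Gb, Bb, Db, Fb); C6 is not a chord tone.
It is approached by step up from Bb5 and left by step up to Db6.
Step in, step out in the same direction — a passing tone.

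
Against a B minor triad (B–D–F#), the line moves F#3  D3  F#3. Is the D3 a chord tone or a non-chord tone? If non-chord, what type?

B minor triad contains B, D, F#; D is the third, so it is a chord tone.

Chord tone (the third of B minor triad).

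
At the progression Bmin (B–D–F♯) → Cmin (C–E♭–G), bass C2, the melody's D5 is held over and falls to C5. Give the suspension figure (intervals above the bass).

9–8 suspension.

At the second chord the bass is C2. The suspended D5 lies a ninth above the bass; after resolving down by step to C5, the interval above the bass becomes an octave.
Suspension figures are named by those two intervals: 9–8.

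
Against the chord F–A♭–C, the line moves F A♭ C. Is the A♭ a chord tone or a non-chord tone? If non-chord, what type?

F minor triad contains F, A♭, C; A♭ is the third, so it is a chord tone.

Chord tone (the third of F minor triad).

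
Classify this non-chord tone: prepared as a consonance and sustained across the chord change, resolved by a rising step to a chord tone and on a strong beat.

Approach: by preparation — the pitch is first a chord tone, then held (tied or repeated) while the harmony changes under it. Departure: up by step. Metric position: strong.
A prepared dissonance that resolves upward by step — a retardation. (The same figure resolving downward would be a suspension.)

Retardation.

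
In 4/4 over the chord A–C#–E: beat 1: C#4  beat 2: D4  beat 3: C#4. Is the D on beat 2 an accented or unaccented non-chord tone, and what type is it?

The harmony at that moment is A major triad (A, C#, E); D4 is not a chord tone.
It is approached by step up from C#4 and left by step down to C#4.
Step away and step back to the same note — a neighbor tone (upper neighbor).
It falls on a weak beat, so it is unaccented.

Unaccented neighbor tone.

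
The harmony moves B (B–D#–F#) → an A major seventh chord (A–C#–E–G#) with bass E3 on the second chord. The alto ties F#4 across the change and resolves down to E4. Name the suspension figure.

At the second chord the bass is E3. The suspended F#4 lies a ninth above the bass; after resolving down by step to E4, the interval above the bass becomes an octave.
Suspension figures are named by those two intervals: 9–8.

9–8 suspension.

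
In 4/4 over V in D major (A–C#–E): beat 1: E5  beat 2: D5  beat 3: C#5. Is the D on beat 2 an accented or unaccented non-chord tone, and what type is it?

The harmony at that moment is A major triad (A, C#, E); D5 is not a chord tone.
It is approached by step down from E5 and left by step down to C#5.
Step in, step out in the same direction — a passing tone.
It falls on a weak beat, so it is unaccented.

Unaccented passing tone.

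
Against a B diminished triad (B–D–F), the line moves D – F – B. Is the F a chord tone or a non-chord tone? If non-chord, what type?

B diminished triad contains B, D, F; F is the fifth, so it is a chord tone.

Chord tone (the fifth of B diminished triad).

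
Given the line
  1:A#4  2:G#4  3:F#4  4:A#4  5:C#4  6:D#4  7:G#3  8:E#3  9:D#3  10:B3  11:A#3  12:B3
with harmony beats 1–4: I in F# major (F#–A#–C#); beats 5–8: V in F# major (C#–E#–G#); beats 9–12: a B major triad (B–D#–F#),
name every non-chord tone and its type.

G#4 (beat 2) — passing tone; D#4 (beat 6) — escape tone; A#3 (beat 11) — neighbor tone.

The harmony at that moment is F# major triad (F#, A#, C#); G#4 is not a chord tone.
It is approached by step down from A#4 and left by step down to F#4.
Step in, step out in the same direction — a passing tone.
The harmony at that moment is C# major triad (C#, E#, G#); D#4 is not a chord tone.
It is approached by step up from C#4 and left by leap down to G#3.
Step in, leap out — an escape tone.
The harmony at that moment is B major triad (B, D#, F#); A#3 is not a chord tone.
It is approached by step down from B3 and left by step up to B3.
Step away and step back to the same note — a neighbor tone (lower neighbor).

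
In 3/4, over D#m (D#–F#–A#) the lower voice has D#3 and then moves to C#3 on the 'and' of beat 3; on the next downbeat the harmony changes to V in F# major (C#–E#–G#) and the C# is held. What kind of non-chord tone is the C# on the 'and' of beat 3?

Anticipation.

The harmony at that moment is D# minor triad (D#, F#, A#); C#3 is not a chord tone.
It is approached by step down from D#3 and then sustained as the same pitch into the next harmony.
Arriving early and becoming a chord tone when the harmony changes — an anticipation.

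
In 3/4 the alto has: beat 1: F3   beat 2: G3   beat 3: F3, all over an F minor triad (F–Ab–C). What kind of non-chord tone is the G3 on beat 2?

Upper neighbor tone.

The harmony at that moment is F minor triad (F, Ab, C); G3 is not a chord tone.
It is approached by step up from F3 and left by step down to F3.
Step away and step back to the same note — a neighbor tone (upper neighbor).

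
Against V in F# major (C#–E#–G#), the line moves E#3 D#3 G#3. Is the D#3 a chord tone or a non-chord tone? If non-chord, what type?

The harmony at that moment is C# major triad (C#, E#, G#); D#3 is not a chord tone.
It is approached by step down from E#3 and left by leap up to G#3.
Step in, leap out — an escape tone.

Non-chord tone — an escape tone.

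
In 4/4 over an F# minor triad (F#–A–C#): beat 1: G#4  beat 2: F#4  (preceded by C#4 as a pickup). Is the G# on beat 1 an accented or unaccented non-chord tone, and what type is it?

The harmony at that moment is F# minor triad (F#, A, C#); G#4 is not a chord tone.
It is approached by leap up from C#4 and left by step down to F#4.
Leap in, step out — an appoggiatura.
It falls on the downbeat, so it is accented.

Accented appoggiatura.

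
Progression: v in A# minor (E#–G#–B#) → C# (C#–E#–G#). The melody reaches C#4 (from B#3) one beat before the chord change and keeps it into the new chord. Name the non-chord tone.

C#4 is an anticipation.

The harmony at that moment is E# minor triad (E#, G#, B#); C#4 is not a chord tone.
It is approached by step up from B#3 and then sustained as the same pitch into the next harmony.
Arriving early and becoming a chord tone when the harmony changes — an anticipation.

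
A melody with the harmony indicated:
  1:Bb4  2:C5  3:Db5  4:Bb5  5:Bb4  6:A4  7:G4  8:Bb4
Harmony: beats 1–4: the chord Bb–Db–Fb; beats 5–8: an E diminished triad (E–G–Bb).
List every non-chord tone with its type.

C5 (beat 2) — passing tone; A4 (beat 6) — passing tone.

The harmony at that moment is Bb diminished triad (Bb, Db, Fb); C5 is not a chord tone.
It is approached by step up from Bb4 and left by step up to Db5.
Step in, step out in the same direction — a passing tone.
The harmony at that moment is E diminished triad (E, G, Bb); A4 is not a chord tone.
It is approached by step down from Bb4 and left by step down to G4.
Step in, step out in the same direction — a passing tone.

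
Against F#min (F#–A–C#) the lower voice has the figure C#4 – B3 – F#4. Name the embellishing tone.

The harmony at that moment is F# minor triad (F#, A, C#); B3 is not a chord tone.
It is approached by step down from C#4 and left by leap up to F#4.
Step in, leap out — an escape tone.

B3 is an escape tone.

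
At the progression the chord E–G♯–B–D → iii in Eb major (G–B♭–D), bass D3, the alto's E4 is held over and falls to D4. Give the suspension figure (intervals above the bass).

9–8 suspension.

At the second chord the bass is D3. The suspended E4 lies a ninth above the bass; after resolving down by step to D4, the interval above the bass becomes an octave.
Suspension figures are named by those two intervals: 9–8.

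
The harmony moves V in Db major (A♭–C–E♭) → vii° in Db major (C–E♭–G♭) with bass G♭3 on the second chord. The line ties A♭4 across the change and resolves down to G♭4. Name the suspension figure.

9–8 suspension.

At the second chord the bass is G♭3. The suspended A♭4 lies a ninth above the bass; after resolving down by step to G♭4, the interval above the bass becomes an octave.
Suspension figures are named by those two intervals: 9–8.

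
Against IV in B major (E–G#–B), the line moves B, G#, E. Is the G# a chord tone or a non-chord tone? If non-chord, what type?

E major triad contains E, G#, B; G# is the third, so it is a chord tone.

Chord tone (the third of E major triad).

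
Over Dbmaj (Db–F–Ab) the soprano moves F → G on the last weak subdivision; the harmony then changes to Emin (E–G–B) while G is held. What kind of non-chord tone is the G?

G is an anticipation.

The harmony at that moment is Db major triad (Db, F, Ab); G is not a chord tone.
It is approached by step up from F and then sustained as the same pitch into the next harmony.
Arriving early and becoming a chord tone when the harmony changes — an anticipation.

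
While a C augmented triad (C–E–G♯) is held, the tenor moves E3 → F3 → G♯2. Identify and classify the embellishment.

F3 is an escape tone.

The harmony at that moment is C augmented triad (C, E, G♯); F3 is not a chord tone.
It is approached by step up from E3 and left by leap down to G♯2.
Step in, leap out — an escape tone.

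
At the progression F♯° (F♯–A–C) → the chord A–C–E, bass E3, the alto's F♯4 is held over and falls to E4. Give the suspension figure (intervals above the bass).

9–8 suspension.

At the second chord the bass is E3. The suspended F♯4 lies a ninth above the bass; after resolving down by step to E4, the interval above the bass becomes an octave.
Suspension figures are named by those two intervals: 9–8.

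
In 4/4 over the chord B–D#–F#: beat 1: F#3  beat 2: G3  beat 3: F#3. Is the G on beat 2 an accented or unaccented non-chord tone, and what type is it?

The harmony at that moment is B major triad (B, D#, F#); G3 is not a chord tone.
It is approached by step up from F#3 and left by step down to F#3.
Step away and step back to the same note — a neighbor tone (upper neighbor).
It falls on a weak beat, so it is unaccented.

Unaccented neighbor tone.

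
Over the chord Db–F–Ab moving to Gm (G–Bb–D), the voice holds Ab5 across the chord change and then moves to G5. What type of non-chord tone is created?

Ab5 is a suspension.

The harmony at that moment is G minor triad (G, Bb, D); Ab5 is not a chord tone.
It is held over (the same pitch as the preceding Ab5) and left by step down to G5.
Held over from the previous chord and resolving down by step — a suspension.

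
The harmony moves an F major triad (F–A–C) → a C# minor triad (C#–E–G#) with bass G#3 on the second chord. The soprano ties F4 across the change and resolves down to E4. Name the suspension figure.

7–6 suspension.

At the second chord the bass is G#3. The suspended F4 lies a seventh above the bass; after resolving down by step to E4, the interval above the bass becomes a sixth.
Suspension figures are named by those two intervals: 7–6.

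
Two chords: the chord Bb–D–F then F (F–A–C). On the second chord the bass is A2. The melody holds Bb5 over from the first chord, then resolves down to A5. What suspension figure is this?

At the second chord the bass is A2. The suspended Bb5 lies a ninth above the bass; after resolving down by step to A5, the interval above the bass becomes an octave.
Suspension figures are named by those two intervals: 9–8.

9–8 suspension.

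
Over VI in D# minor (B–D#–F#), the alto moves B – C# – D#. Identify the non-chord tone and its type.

C# is a passing tone.

The harmony at that moment is B major triad (B, D#, F#); C# is not a chord tone.
It is approached by step up from B and left by step up to D#.
Step in, step out in the same direction — a passing tone.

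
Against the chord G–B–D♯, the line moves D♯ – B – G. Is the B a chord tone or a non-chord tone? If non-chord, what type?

Chord tone (the third of G augmented triad).

G augmented triad contains G, B, D♯; B is the third, so it is a chord tone.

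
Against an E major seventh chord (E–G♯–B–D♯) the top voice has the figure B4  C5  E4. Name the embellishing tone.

The harmony at that moment is E major seventh chord (E, G♯, B, D♯); C5 is not a chord tone.
It is approached by step up from B4 and left by leap down to E4.
Step in, leap out — an escape tone.

C5 is an escape tone.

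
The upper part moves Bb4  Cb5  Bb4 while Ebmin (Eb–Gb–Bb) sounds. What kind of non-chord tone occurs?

The harmony at that moment is Eb minor triad (Eb, Gb, Bb); Cb5 is not a chord tone.
It is approached by step up from Bb4 and left by step down to Bb4.
Step away and step back to the same note — a neighbor tone (upper neighbor).

Cb5 is a neighbor tone.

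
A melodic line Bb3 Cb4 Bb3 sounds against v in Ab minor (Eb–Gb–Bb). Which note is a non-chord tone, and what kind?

Cb4 is a neighbor tone.

The harmony at that moment is Eb minor triad (Eb, Gb, Bb); Cb4 is not a chord tone.
It is approached by step up from Bb3 and left by step down to Bb3.
Step away and step back to the same note — a neighbor tone (upper neighbor).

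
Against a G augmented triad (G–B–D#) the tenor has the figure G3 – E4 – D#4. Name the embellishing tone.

The harmony at that moment is G augmented triad (G, B, D#); E4 is not a chord tone.
It is approached by leap up from G3 and left by step down to D#4.
Leap in, step out — an appoggiatura.

E4 is an appoggiatura.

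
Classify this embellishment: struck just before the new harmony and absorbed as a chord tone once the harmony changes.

Approach: ahead of the chord change (typically by step), so it is dissonant against the current harmony. Departure: none — the same pitch is restated or held and is a chord tone of the new harmony.
Dissonant first, consonant once the harmony catches up: the note simply arrives early — an anticipation. (The reverse timing, consonant first and dissonant after the change, would be a suspension or retardation.)

Anticipation.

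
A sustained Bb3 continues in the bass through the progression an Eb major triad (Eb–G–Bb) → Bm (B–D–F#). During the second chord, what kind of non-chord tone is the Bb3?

The harmony at that moment is B minor triad (B, D, F#); Bb3 is not a chord tone.
It is held over (the same pitch as the preceding Bb3) and then sustained as the same pitch into the next harmony.
Sustained through a change of harmony — a pedal tone.

Pedal tone (pedal point).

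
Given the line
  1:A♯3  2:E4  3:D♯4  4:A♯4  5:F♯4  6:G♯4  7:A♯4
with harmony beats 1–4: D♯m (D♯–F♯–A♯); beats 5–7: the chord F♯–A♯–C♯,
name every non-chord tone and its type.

E4 (beat 2) — appoggiatura; G♯4 (beat 6) — passing tone.

The harmony at that moment is D♯ minor triad (D♯, F♯, A♯); E4 is not a chord tone.
It is approached by leap up from A♯3 and left by step down to D♯4.
Leap in, step out — an appoggiatura.
The harmony at that moment is F♯ major triad (F♯, A♯, C♯); G♯4 is not a chord tone.
It is approached by step up from F♯4 and left by step up to A♯4.
Step in, step out in the same direction — a passing tone.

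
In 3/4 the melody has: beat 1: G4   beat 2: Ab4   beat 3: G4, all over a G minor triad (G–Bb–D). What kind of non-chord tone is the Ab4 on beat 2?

The harmony at that moment is G minor triad (G, Bb, D); Ab4 is not a chord tone.
It is approached by step up from G4 and left by step down to G4.
Step away and step back to the same note — a neighbor tone (upper neighbor).

Upper neighbor tone.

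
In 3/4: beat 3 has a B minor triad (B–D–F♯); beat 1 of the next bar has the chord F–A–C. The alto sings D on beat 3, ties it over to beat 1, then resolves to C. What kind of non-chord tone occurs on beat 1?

The harmony at that moment is F major triad (F, A, C); D is not a chord tone.
It is held over (the same pitch as the preceding D) and left by step down to C.
Held over from the previous chord and resolving down by step — a suspension.

Suspension.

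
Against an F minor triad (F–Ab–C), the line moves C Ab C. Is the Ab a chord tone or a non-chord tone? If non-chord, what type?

F minor triad contains F, Ab, C; Ab is the third, so it is a chord tone.

Chord tone (the third of F minor triad).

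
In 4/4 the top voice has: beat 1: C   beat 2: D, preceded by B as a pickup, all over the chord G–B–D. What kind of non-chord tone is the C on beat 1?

Passing tone.

The harmony at that moment is G major triad (G, B, D); C is not a chord tone.
It is approached by step up from B and left by step up to D.
Step in, step out in the same direction — a passing tone.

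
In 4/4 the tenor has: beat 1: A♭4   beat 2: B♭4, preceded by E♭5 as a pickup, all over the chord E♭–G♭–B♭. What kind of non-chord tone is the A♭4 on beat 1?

The harmony at that moment is E♭ minor triad (E♭, G♭, B♭); A♭4 is not a chord tone.
It is approached by leap down from E♭5 and left by step up to B♭4.
Leap in, step out, metrically accented — an appoggiatura.

Appoggiatura.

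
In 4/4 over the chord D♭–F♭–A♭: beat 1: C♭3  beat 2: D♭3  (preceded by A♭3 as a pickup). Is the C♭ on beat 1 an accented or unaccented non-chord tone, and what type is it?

Accented appoggiatura.

The harmony at that moment is D♭ minor triad (D♭, F♭, A♭); C♭3 is not a chord tone.
It is approached by leap down from A♭3 and left by step up to D♭3.
Leap in, step out — an appoggiatura.
It falls on the downbeat, so it is accented.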